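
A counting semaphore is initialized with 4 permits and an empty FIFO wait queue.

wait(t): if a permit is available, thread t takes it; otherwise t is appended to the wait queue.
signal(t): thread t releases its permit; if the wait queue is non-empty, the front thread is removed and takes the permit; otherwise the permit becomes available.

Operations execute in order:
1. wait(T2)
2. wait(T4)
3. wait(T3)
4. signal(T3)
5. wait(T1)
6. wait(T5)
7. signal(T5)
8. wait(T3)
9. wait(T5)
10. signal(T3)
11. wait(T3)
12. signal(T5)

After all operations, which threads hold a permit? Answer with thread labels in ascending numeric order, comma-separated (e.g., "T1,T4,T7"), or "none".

Step 1: wait(T2) -> count=3 queue=[] holders={T2}
Step 2: wait(T4) -> count=2 queue=[] holders={T2,T4}
Step 3: wait(T3) -> count=1 queue=[] holders={T2,T3,T4}
Step 4: signal(T3) -> count=2 queue=[] holders={T2,T4}
Step 5: wait(T1) -> count=1 queue=[] holders={T1,T2,T4}
Step 6: wait(T5) -> count=0 queue=[] holders={T1,T2,T4,T5}
Step 7: signal(T5) -> count=1 queue=[] holders={T1,T2,T4}
Step 8: wait(T3) -> count=0 queue=[] holders={T1,T2,T3,T4}
Step 9: wait(T5) -> count=0 queue=[T5] holders={T1,T2,T3,T4}
Step 10: signal(T3) -> count=0 queue=[] holders={T1,T2,T4,T5}
Step 11: wait(T3) -> count=0 queue=[T3] holders={T1,T2,T4,T5}
Step 12: signal(T5) -> count=0 queue=[] holders={T1,T2,T3,T4}
Final holders: T1,T2,T3,T4

Answer: T1,T2,T3,T4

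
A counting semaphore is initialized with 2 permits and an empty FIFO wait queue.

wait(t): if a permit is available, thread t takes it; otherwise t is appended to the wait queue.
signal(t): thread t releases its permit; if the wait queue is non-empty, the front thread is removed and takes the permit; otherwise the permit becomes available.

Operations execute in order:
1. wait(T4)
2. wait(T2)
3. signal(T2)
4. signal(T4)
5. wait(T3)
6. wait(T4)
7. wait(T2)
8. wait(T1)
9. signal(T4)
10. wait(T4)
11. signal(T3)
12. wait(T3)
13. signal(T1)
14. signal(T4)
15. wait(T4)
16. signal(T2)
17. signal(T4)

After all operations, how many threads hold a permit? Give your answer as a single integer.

Step 1: wait(T4) -> count=1 queue=[] holders={T4}
Step 2: wait(T2) -> count=0 queue=[] holders={T2,T4}
Step 3: signal(T2) -> count=1 queue=[] holders={T4}
Step 4: signal(T4) -> count=2 queue=[] holders={none}
Step 5: wait(T3) -> count=1 queue=[] holders={T3}
Step 6: wait(T4) -> count=0 queue=[] holders={T3,T4}
Step 7: wait(T2) -> count=0 queue=[T2] holders={T3,T4}
Step 8: wait(T1) -> count=0 queue=[T2,T1] holders={T3,T4}
Step 9: signal(T4) -> count=0 queue=[T1] holders={T2,T3}
Step 10: wait(T4) -> count=0 queue=[T1,T4] holders={T2,T3}
Step 11: signal(T3) -> count=0 queue=[T4] holders={T1,T2}
Step 12: wait(T3) -> count=0 queue=[T4,T3] holders={T1,T2}
Step 13: signal(T1) -> count=0 queue=[T3] holders={T2,T4}
Step 14: signal(T4) -> count=0 queue=[] holders={T2,T3}
Step 15: wait(T4) -> count=0 queue=[T4] holders={T2,T3}
Step 16: signal(T2) -> count=0 queue=[] holders={T3,T4}
Step 17: signal(T4) -> count=1 queue=[] holders={T3}
Final holders: {T3} -> 1 thread(s)

Answer: 1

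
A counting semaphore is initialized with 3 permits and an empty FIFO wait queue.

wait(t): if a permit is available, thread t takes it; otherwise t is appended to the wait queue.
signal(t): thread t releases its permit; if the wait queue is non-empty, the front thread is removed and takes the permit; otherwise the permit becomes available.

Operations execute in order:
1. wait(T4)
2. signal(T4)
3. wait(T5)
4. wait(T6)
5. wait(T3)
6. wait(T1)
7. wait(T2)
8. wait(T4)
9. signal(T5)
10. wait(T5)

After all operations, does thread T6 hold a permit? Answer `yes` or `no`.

Step 1: wait(T4) -> count=2 queue=[] holders={T4}
Step 2: signal(T4) -> count=3 queue=[] holders={none}
Step 3: wait(T5) -> count=2 queue=[] holders={T5}
Step 4: wait(T6) -> count=1 queue=[] holders={T5,T6}
Step 5: wait(T3) -> count=0 queue=[] holders={T3,T5,T6}
Step 6: wait(T1) -> count=0 queue=[T1] holders={T3,T5,T6}
Step 7: wait(T2) -> count=0 queue=[T1,T2] holders={T3,T5,T6}
Step 8: wait(T4) -> count=0 queue=[T1,T2,T4] holders={T3,T5,T6}
Step 9: signal(T5) -> count=0 queue=[T2,T4] holders={T1,T3,T6}
Step 10: wait(T5) -> count=0 queue=[T2,T4,T5] holders={T1,T3,T6}
Final holders: {T1,T3,T6} -> T6 in holders

Answer: yes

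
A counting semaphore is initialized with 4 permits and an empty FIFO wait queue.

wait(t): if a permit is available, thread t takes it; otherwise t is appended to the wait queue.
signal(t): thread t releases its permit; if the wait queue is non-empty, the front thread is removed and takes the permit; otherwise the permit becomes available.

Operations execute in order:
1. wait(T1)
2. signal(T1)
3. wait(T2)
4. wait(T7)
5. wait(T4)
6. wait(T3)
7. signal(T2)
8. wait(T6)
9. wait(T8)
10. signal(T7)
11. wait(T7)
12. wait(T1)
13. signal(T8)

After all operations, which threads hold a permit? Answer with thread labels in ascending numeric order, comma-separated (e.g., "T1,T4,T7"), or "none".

Step 1: wait(T1) -> count=3 queue=[] holders={T1}
Step 2: signal(T1) -> count=4 queue=[] holders={none}
Step 3: wait(T2) -> count=3 queue=[] holders={T2}
Step 4: wait(T7) -> count=2 queue=[] holders={T2,T7}
Step 5: wait(T4) -> count=1 queue=[] holders={T2,T4,T7}
Step 6: wait(T3) -> count=0 queue=[] holders={T2,T3,T4,T7}
Step 7: signal(T2) -> count=1 queue=[] holders={T3,T4,T7}
Step 8: wait(T6) -> count=0 queue=[] holders={T3,T4,T6,T7}
Step 9: wait(T8) -> count=0 queue=[T8] holders={T3,T4,T6,T7}
Step 10: signal(T7) -> count=0 queue=[] holders={T3,T4,T6,T8}
Step 11: wait(T7) -> count=0 queue=[T7] holders={T3,T4,T6,T8}
Step 12: wait(T1) -> count=0 queue=[T7,T1] holders={T3,T4,T6,T8}
Step 13: signal(T8) -> count=0 queue=[T1] holders={T3,T4,T6,T7}
Final holders: T3,T4,T6,T7

Answer: T3,T4,T6,T7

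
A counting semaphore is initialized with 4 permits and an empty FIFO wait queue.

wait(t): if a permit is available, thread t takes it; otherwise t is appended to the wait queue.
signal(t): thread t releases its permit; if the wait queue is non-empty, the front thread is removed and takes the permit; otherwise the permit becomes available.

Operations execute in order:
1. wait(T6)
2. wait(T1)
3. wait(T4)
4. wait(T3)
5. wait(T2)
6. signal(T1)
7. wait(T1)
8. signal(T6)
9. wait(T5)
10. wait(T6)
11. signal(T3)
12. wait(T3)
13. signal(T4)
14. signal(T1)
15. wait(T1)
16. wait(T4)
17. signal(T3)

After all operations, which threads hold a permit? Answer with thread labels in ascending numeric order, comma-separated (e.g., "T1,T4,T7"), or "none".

Step 1: wait(T6) -> count=3 queue=[] holders={T6}
Step 2: wait(T1) -> count=2 queue=[] holders={T1,T6}
Step 3: wait(T4) -> count=1 queue=[] holders={T1,T4,T6}
Step 4: wait(T3) -> count=0 queue=[] holders={T1,T3,T4,T6}
Step 5: wait(T2) -> count=0 queue=[T2] holders={T1,T3,T4,T6}
Step 6: signal(T1) -> count=0 queue=[] holders={T2,T3,T4,T6}
Step 7: wait(T1) -> count=0 queue=[T1] holders={T2,T3,T4,T6}
Step 8: signal(T6) -> count=0 queue=[] holders={T1,T2,T3,T4}
Step 9: wait(T5) -> count=0 queue=[T5] holders={T1,T2,T3,T4}
Step 10: wait(T6) -> count=0 queue=[T5,T6] holders={T1,T2,T3,T4}
Step 11: signal(T3) -> count=0 queue=[T6] holders={T1,T2,T4,T5}
Step 12: wait(T3) -> count=0 queue=[T6,T3] holders={T1,T2,T4,T5}
Step 13: signal(T4) -> count=0 queue=[T3] holders={T1,T2,T5,T6}
Step 14: signal(T1) -> count=0 queue=[] holders={T2,T3,T5,T6}
Step 15: wait(T1) -> count=0 queue=[T1] holders={T2,T3,T5,T6}
Step 16: wait(T4) -> count=0 queue=[T1,T4] holders={T2,T3,T5,T6}
Step 17: signal(T3) -> count=0 queue=[T4] holders={T1,T2,T5,T6}
Final holders: T1,T2,T5,T6

Answer: T1,T2,T5,T6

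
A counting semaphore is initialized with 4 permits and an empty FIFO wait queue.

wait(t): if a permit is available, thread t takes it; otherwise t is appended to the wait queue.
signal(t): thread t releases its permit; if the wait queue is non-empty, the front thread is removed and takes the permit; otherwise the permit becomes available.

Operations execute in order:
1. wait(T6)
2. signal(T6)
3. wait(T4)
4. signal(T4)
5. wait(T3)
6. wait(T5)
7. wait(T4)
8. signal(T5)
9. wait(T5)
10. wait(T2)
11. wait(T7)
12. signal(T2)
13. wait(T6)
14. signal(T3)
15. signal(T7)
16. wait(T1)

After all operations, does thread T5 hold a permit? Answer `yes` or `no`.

Step 1: wait(T6) -> count=3 queue=[] holders={T6}
Step 2: signal(T6) -> count=4 queue=[] holders={none}
Step 3: wait(T4) -> count=3 queue=[] holders={T4}
Step 4: signal(T4) -> count=4 queue=[] holders={none}
Step 5: wait(T3) -> count=3 queue=[] holders={T3}
Step 6: wait(T5) -> count=2 queue=[] holders={T3,T5}
Step 7: wait(T4) -> count=1 queue=[] holders={T3,T4,T5}
Step 8: signal(T5) -> count=2 queue=[] holders={T3,T4}
Step 9: wait(T5) -> count=1 queue=[] holders={T3,T4,T5}
Step 10: wait(T2) -> count=0 queue=[] holders={T2,T3,T4,T5}
Step 11: wait(T7) -> count=0 queue=[T7] holders={T2,T3,T4,T5}
Step 12: signal(T2) -> count=0 queue=[] holders={T3,T4,T5,T7}
Step 13: wait(T6) -> count=0 queue=[T6] holders={T3,T4,T5,T7}
Step 14: signal(T3) -> count=0 queue=[] holders={T4,T5,T6,T7}
Step 15: signal(T7) -> count=1 queue=[] holders={T4,T5,T6}
Step 16: wait(T1) -> count=0 queue=[] holders={T1,T4,T5,T6}
Final holders: {T1,T4,T5,T6} -> T5 in holders

Answer: yes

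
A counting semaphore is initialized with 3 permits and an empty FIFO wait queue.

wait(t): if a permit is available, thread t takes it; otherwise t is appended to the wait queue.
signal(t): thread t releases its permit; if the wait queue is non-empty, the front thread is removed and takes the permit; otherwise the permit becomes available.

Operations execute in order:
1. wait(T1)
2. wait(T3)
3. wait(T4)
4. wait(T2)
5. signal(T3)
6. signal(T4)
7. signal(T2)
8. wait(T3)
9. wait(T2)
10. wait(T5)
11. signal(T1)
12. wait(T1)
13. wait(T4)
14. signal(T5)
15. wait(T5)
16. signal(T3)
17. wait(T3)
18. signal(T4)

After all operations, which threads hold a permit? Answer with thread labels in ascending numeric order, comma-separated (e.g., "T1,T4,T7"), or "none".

Answer: T1,T2,T5

Derivation:
Step 1: wait(T1) -> count=2 queue=[] holders={T1}
Step 2: wait(T3) -> count=1 queue=[] holders={T1,T3}
Step 3: wait(T4) -> count=0 queue=[] holders={T1,T3,T4}
Step 4: wait(T2) -> count=0 queue=[T2] holders={T1,T3,T4}
Step 5: signal(T3) -> count=0 queue=[] holders={T1,T2,T4}
Step 6: signal(T4) -> count=1 queue=[] holders={T1,T2}
Step 7: signal(T2) -> count=2 queue=[] holders={T1}
Step 8: wait(T3) -> count=1 queue=[] holders={T1,T3}
Step 9: wait(T2) -> count=0 queue=[] holders={T1,T2,T3}
Step 10: wait(T5) -> count=0 queue=[T5] holders={T1,T2,T3}
Step 11: signal(T1) -> count=0 queue=[] holders={T2,T3,T5}
Step 12: wait(T1) -> count=0 queue=[T1] holders={T2,T3,T5}
Step 13: wait(T4) -> count=0 queue=[T1,T4] holders={T2,T3,T5}
Step 14: signal(T5) -> count=0 queue=[T4] holders={T1,T2,T3}
Step 15: wait(T5) -> count=0 queue=[T4,T5] holders={T1,T2,T3}
Step 16: signal(T3) -> count=0 queue=[T5] holders={T1,T2,T4}
Step 17: wait(T3) -> count=0 queue=[T5,T3] holders={T1,T2,T4}
Step 18: signal(T4) -> count=0 queue=[T3] holders={T1,T2,T5}
Final holders: T1,T2,T5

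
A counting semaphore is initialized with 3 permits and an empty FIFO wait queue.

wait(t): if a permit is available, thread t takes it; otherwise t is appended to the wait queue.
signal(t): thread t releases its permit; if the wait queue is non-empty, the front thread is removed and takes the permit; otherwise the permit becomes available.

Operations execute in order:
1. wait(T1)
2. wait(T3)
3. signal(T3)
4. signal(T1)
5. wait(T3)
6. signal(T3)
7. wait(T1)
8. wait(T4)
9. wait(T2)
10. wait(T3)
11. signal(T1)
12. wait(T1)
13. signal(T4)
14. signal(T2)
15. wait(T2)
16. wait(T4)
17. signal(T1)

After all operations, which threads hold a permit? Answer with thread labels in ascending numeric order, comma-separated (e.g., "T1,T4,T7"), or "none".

Step 1: wait(T1) -> count=2 queue=[] holders={T1}
Step 2: wait(T3) -> count=1 queue=[] holders={T1,T3}
Step 3: signal(T3) -> count=2 queue=[] holders={T1}
Step 4: signal(T1) -> count=3 queue=[] holders={none}
Step 5: wait(T3) -> count=2 queue=[] holders={T3}
Step 6: signal(T3) -> count=3 queue=[] holders={none}
Step 7: wait(T1) -> count=2 queue=[] holders={T1}
Step 8: wait(T4) -> count=1 queue=[] holders={T1,T4}
Step 9: wait(T2) -> count=0 queue=[] holders={T1,T2,T4}
Step 10: wait(T3) -> count=0 queue=[T3] holders={T1,T2,T4}
Step 11: signal(T1) -> count=0 queue=[] holders={T2,T3,T4}
Step 12: wait(T1) -> count=0 queue=[T1] holders={T2,T3,T4}
Step 13: signal(T4) -> count=0 queue=[] holders={T1,T2,T3}
Step 14: signal(T2) -> count=1 queue=[] holders={T1,T3}
Step 15: wait(T2) -> count=0 queue=[] holders={T1,T2,T3}
Step 16: wait(T4) -> count=0 queue=[T4] holders={T1,T2,T3}
Step 17: signal(T1) -> count=0 queue=[] holders={T2,T3,T4}
Final holders: T2,T3,T4

Answer: T2,T3,T4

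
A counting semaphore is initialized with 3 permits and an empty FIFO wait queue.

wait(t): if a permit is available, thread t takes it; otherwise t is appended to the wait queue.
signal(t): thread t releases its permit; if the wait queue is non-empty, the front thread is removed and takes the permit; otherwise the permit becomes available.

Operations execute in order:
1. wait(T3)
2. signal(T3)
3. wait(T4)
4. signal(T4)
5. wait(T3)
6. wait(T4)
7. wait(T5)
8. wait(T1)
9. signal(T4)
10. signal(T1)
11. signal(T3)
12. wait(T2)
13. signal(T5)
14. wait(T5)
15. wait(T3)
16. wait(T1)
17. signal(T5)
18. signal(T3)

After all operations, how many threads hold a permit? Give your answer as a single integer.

Answer: 2

Derivation:
Step 1: wait(T3) -> count=2 queue=[] holders={T3}
Step 2: signal(T3) -> count=3 queue=[] holders={none}
Step 3: wait(T4) -> count=2 queue=[] holders={T4}
Step 4: signal(T4) -> count=3 queue=[] holders={none}
Step 5: wait(T3) -> count=2 queue=[] holders={T3}
Step 6: wait(T4) -> count=1 queue=[] holders={T3,T4}
Step 7: wait(T5) -> count=0 queue=[] holders={T3,T4,T5}
Step 8: wait(T1) -> count=0 queue=[T1] holders={T3,T4,T5}
Step 9: signal(T4) -> count=0 queue=[] holders={T1,T3,T5}
Step 10: signal(T1) -> count=1 queue=[] holders={T3,T5}
Step 11: signal(T3) -> count=2 queue=[] holders={T5}
Step 12: wait(T2) -> count=1 queue=[] holders={T2,T5}
Step 13: signal(T5) -> count=2 queue=[] holders={T2}
Step 14: wait(T5) -> count=1 queue=[] holders={T2,T5}
Step 15: wait(T3) -> count=0 queue=[] holders={T2,T3,T5}
Step 16: wait(T1) -> count=0 queue=[T1] holders={T2,T3,T5}
Step 17: signal(T5) -> count=0 queue=[] holders={T1,T2,T3}
Step 18: signal(T3) -> count=1 queue=[] holders={T1,T2}
Final holders: {T1,T2} -> 2 thread(s)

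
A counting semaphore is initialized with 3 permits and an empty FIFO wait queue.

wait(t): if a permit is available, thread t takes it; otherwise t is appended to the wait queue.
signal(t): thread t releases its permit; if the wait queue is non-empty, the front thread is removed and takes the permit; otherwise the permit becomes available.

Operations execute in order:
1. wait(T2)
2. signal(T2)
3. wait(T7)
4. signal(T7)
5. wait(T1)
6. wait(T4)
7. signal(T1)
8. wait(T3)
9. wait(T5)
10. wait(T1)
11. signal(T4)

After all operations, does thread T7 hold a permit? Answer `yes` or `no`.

Answer: no

Derivation:
Step 1: wait(T2) -> count=2 queue=[] holders={T2}
Step 2: signal(T2) -> count=3 queue=[] holders={none}
Step 3: wait(T7) -> count=2 queue=[] holders={T7}
Step 4: signal(T7) -> count=3 queue=[] holders={none}
Step 5: wait(T1) -> count=2 queue=[] holders={T1}
Step 6: wait(T4) -> count=1 queue=[] holders={T1,T4}
Step 7: signal(T1) -> count=2 queue=[] holders={T4}
Step 8: wait(T3) -> count=1 queue=[] holders={T3,T4}
Step 9: wait(T5) -> count=0 queue=[] holders={T3,T4,T5}
Step 10: wait(T1) -> count=0 queue=[T1] holders={T3,T4,T5}
Step 11: signal(T4) -> count=0 queue=[] holders={T1,T3,T5}
Final holders: {T1,T3,T5} -> T7 not in holders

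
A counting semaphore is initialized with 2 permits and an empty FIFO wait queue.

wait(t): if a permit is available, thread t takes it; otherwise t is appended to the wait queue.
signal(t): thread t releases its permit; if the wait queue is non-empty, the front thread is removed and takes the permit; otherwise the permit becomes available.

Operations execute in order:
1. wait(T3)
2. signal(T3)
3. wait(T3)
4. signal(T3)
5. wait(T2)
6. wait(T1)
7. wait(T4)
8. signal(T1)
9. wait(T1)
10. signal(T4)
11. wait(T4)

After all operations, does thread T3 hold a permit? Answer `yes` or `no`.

Step 1: wait(T3) -> count=1 queue=[] holders={T3}
Step 2: signal(T3) -> count=2 queue=[] holders={none}
Step 3: wait(T3) -> count=1 queue=[] holders={T3}
Step 4: signal(T3) -> count=2 queue=[] holders={none}
Step 5: wait(T2) -> count=1 queue=[] holders={T2}
Step 6: wait(T1) -> count=0 queue=[] holders={T1,T2}
Step 7: wait(T4) -> count=0 queue=[T4] holders={T1,T2}
Step 8: signal(T1) -> count=0 queue=[] holders={T2,T4}
Step 9: wait(T1) -> count=0 queue=[T1] holders={T2,T4}
Step 10: signal(T4) -> count=0 queue=[] holders={T1,T2}
Step 11: wait(T4) -> count=0 queue=[T4] holders={T1,T2}
Final holders: {T1,T2} -> T3 not in holders

Answer: no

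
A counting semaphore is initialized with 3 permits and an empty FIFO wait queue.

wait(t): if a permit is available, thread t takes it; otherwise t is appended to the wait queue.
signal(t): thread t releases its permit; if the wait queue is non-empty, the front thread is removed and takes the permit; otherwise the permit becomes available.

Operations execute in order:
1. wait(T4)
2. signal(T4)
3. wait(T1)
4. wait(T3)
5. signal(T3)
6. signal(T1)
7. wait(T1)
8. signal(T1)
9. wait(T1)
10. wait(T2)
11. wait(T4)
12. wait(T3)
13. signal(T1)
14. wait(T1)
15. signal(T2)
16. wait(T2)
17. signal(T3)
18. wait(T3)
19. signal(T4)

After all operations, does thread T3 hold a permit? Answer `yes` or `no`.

Step 1: wait(T4) -> count=2 queue=[] holders={T4}
Step 2: signal(T4) -> count=3 queue=[] holders={none}
Step 3: wait(T1) -> count=2 queue=[] holders={T1}
Step 4: wait(T3) -> count=1 queue=[] holders={T1,T3}
Step 5: signal(T3) -> count=2 queue=[] holders={T1}
Step 6: signal(T1) -> count=3 queue=[] holders={none}
Step 7: wait(T1) -> count=2 queue=[] holders={T1}
Step 8: signal(T1) -> count=3 queue=[] holders={none}
Step 9: wait(T1) -> count=2 queue=[] holders={T1}
Step 10: wait(T2) -> count=1 queue=[] holders={T1,T2}
Step 11: wait(T4) -> count=0 queue=[] holders={T1,T2,T4}
Step 12: wait(T3) -> count=0 queue=[T3] holders={T1,T2,T4}
Step 13: signal(T1) -> count=0 queue=[] holders={T2,T3,T4}
Step 14: wait(T1) -> count=0 queue=[T1] holders={T2,T3,T4}
Step 15: signal(T2) -> count=0 queue=[] holders={T1,T3,T4}
Step 16: wait(T2) -> count=0 queue=[T2] holders={T1,T3,T4}
Step 17: signal(T3) -> count=0 queue=[] holders={T1,T2,T4}
Step 18: wait(T3) -> count=0 queue=[T3] holders={T1,T2,T4}
Step 19: signal(T4) -> count=0 queue=[] holders={T1,T2,T3}
Final holders: {T1,T2,T3} -> T3 in holders

Answer: yes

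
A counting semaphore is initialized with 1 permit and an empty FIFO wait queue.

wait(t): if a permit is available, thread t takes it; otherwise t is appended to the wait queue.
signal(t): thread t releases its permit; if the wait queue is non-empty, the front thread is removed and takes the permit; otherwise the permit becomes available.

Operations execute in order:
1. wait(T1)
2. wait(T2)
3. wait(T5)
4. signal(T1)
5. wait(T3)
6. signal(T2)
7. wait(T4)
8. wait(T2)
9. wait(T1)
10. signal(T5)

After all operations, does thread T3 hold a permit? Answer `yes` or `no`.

Step 1: wait(T1) -> count=0 queue=[] holders={T1}
Step 2: wait(T2) -> count=0 queue=[T2] holders={T1}
Step 3: wait(T5) -> count=0 queue=[T2,T5] holders={T1}
Step 4: signal(T1) -> count=0 queue=[T5] holders={T2}
Step 5: wait(T3) -> count=0 queue=[T5,T3] holders={T2}
Step 6: signal(T2) -> count=0 queue=[T3] holders={T5}
Step 7: wait(T4) -> count=0 queue=[T3,T4] holders={T5}
Step 8: wait(T2) -> count=0 queue=[T3,T4,T2] holders={T5}
Step 9: wait(T1) -> count=0 queue=[T3,T4,T2,T1] holders={T5}
Step 10: signal(T5) -> count=0 queue=[T4,T2,T1] holders={T3}
Final holders: {T3} -> T3 in holders

Answer: yes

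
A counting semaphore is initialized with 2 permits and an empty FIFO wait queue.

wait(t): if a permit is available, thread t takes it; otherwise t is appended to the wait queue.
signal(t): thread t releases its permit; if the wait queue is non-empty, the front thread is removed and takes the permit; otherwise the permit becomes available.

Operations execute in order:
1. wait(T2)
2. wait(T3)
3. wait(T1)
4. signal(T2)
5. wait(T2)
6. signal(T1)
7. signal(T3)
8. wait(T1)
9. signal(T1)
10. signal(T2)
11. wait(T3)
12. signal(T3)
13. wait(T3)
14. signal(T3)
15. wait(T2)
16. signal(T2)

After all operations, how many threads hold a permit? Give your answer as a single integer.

Step 1: wait(T2) -> count=1 queue=[] holders={T2}
Step 2: wait(T3) -> count=0 queue=[] holders={T2,T3}
Step 3: wait(T1) -> count=0 queue=[T1] holders={T2,T3}
Step 4: signal(T2) -> count=0 queue=[] holders={T1,T3}
Step 5: wait(T2) -> count=0 queue=[T2] holders={T1,T3}
Step 6: signal(T1) -> count=0 queue=[] holders={T2,T3}
Step 7: signal(T3) -> count=1 queue=[] holders={T2}
Step 8: wait(T1) -> count=0 queue=[] holders={T1,T2}
Step 9: signal(T1) -> count=1 queue=[] holders={T2}
Step 10: signal(T2) -> count=2 queue=[] holders={none}
Step 11: wait(T3) -> count=1 queue=[] holders={T3}
Step 12: signal(T3) -> count=2 queue=[] holders={none}
Step 13: wait(T3) -> count=1 queue=[] holders={T3}
Step 14: signal(T3) -> count=2 queue=[] holders={none}
Step 15: wait(T2) -> count=1 queue=[] holders={T2}
Step 16: signal(T2) -> count=2 queue=[] holders={none}
Final holders: {none} -> 0 thread(s)

Answer: 0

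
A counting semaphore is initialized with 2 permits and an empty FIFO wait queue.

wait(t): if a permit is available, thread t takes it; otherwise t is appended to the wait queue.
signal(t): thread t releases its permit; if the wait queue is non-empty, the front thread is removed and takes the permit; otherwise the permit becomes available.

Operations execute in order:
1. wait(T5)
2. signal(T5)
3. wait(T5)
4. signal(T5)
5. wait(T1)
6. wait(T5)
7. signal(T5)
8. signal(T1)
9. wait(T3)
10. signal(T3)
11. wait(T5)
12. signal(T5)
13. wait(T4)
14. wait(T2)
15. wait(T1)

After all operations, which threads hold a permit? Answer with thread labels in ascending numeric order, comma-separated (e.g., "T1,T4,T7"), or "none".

Step 1: wait(T5) -> count=1 queue=[] holders={T5}
Step 2: signal(T5) -> count=2 queue=[] holders={none}
Step 3: wait(T5) -> count=1 queue=[] holders={T5}
Step 4: signal(T5) -> count=2 queue=[] holders={none}
Step 5: wait(T1) -> count=1 queue=[] holders={T1}
Step 6: wait(T5) -> count=0 queue=[] holders={T1,T5}
Step 7: signal(T5) -> count=1 queue=[] holders={T1}
Step 8: signal(T1) -> count=2 queue=[] holders={none}
Step 9: wait(T3) -> count=1 queue=[] holders={T3}
Step 10: signal(T3) -> count=2 queue=[] holders={none}
Step 11: wait(T5) -> count=1 queue=[] holders={T5}
Step 12: signal(T5) -> count=2 queue=[] holders={none}
Step 13: wait(T4) -> count=1 queue=[] holders={T4}
Step 14: wait(T2) -> count=0 queue=[] holders={T2,T4}
Step 15: wait(T1) -> count=0 queue=[T1] holders={T2,T4}
Final holders: T2,T4

Answer: T2,T4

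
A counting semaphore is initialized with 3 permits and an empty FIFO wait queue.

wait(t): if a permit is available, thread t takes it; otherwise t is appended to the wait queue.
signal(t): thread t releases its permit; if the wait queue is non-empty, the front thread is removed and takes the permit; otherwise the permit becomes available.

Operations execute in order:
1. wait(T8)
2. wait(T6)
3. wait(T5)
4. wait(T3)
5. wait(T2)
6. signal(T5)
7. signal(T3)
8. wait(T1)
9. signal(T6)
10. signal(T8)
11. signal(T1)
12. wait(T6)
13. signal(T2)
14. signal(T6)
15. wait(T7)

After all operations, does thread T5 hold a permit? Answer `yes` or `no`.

Step 1: wait(T8) -> count=2 queue=[] holders={T8}
Step 2: wait(T6) -> count=1 queue=[] holders={T6,T8}
Step 3: wait(T5) -> count=0 queue=[] holders={T5,T6,T8}
Step 4: wait(T3) -> count=0 queue=[T3] holders={T5,T6,T8}
Step 5: wait(T2) -> count=0 queue=[T3,T2] holders={T5,T6,T8}
Step 6: signal(T5) -> count=0 queue=[T2] holders={T3,T6,T8}
Step 7: signal(T3) -> count=0 queue=[] holders={T2,T6,T8}
Step 8: wait(T1) -> count=0 queue=[T1] holders={T2,T6,T8}
Step 9: signal(T6) -> count=0 queue=[] holders={T1,T2,T8}
Step 10: signal(T8) -> count=1 queue=[] holders={T1,T2}
Step 11: signal(T1) -> count=2 queue=[] holders={T2}
Step 12: wait(T6) -> count=1 queue=[] holders={T2,T6}
Step 13: signal(T2) -> count=2 queue=[] holders={T6}
Step 14: signal(T6) -> count=3 queue=[] holders={none}
Step 15: wait(T7) -> count=2 queue=[] holders={T7}
Final holders: {T7} -> T5 not in holders

Answer: no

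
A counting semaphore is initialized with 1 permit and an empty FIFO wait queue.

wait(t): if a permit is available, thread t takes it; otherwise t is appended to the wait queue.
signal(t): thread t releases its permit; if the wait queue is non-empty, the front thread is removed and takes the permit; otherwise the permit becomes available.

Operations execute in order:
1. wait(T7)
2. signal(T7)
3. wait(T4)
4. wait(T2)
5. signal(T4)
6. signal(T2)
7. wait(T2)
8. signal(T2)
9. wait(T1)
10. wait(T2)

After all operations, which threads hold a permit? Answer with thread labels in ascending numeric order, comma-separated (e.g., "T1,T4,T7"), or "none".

Step 1: wait(T7) -> count=0 queue=[] holders={T7}
Step 2: signal(T7) -> count=1 queue=[] holders={none}
Step 3: wait(T4) -> count=0 queue=[] holders={T4}
Step 4: wait(T2) -> count=0 queue=[T2] holders={T4}
Step 5: signal(T4) -> count=0 queue=[] holders={T2}
Step 6: signal(T2) -> count=1 queue=[] holders={none}
Step 7: wait(T2) -> count=0 queue=[] holders={T2}
Step 8: signal(T2) -> count=1 queue=[] holders={none}
Step 9: wait(T1) -> count=0 queue=[] holders={T1}
Step 10: wait(T2) -> count=0 queue=[T2] holders={T1}
Final holders: T1

Answer: T1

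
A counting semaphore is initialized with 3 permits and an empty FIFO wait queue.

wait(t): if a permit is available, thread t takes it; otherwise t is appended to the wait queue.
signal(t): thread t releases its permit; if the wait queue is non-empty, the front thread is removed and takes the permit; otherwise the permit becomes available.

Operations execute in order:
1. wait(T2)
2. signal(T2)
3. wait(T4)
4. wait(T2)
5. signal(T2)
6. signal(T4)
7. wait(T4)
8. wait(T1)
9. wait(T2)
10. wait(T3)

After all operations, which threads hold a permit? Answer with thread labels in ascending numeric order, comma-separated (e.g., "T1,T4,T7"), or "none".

Answer: T1,T2,T4

Derivation:
Step 1: wait(T2) -> count=2 queue=[] holders={T2}
Step 2: signal(T2) -> count=3 queue=[] holders={none}
Step 3: wait(T4) -> count=2 queue=[] holders={T4}
Step 4: wait(T2) -> count=1 queue=[] holders={T2,T4}
Step 5: signal(T2) -> count=2 queue=[] holders={T4}
Step 6: signal(T4) -> count=3 queue=[] holders={none}
Step 7: wait(T4) -> count=2 queue=[] holders={T4}
Step 8: wait(T1) -> count=1 queue=[] holders={T1,T4}
Step 9: wait(T2) -> count=0 queue=[] holders={T1,T2,T4}
Step 10: wait(T3) -> count=0 queue=[T3] holders={T1,T2,T4}
Final holders: T1,T2,T4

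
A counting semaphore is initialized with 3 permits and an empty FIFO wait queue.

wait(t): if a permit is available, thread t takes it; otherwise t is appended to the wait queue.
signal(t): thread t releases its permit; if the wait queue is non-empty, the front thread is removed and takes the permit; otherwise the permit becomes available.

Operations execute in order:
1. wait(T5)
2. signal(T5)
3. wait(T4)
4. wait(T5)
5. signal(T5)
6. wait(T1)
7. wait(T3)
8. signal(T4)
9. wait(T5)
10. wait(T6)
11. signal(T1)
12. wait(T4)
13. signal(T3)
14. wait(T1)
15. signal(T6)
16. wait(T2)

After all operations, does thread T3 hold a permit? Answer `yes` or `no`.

Answer: no

Derivation:
Step 1: wait(T5) -> count=2 queue=[] holders={T5}
Step 2: signal(T5) -> count=3 queue=[] holders={none}
Step 3: wait(T4) -> count=2 queue=[] holders={T4}
Step 4: wait(T5) -> count=1 queue=[] holders={T4,T5}
Step 5: signal(T5) -> count=2 queue=[] holders={T4}
Step 6: wait(T1) -> count=1 queue=[] holders={T1,T4}
Step 7: wait(T3) -> count=0 queue=[] holders={T1,T3,T4}
Step 8: signal(T4) -> count=1 queue=[] holders={T1,T3}
Step 9: wait(T5) -> count=0 queue=[] holders={T1,T3,T5}
Step 10: wait(T6) -> count=0 queue=[T6] holders={T1,T3,T5}
Step 11: signal(T1) -> count=0 queue=[] holders={T3,T5,T6}
Step 12: wait(T4) -> count=0 queue=[T4] holders={T3,T5,T6}
Step 13: signal(T3) -> count=0 queue=[] holders={T4,T5,T6}
Step 14: wait(T1) -> count=0 queue=[T1] holders={T4,T5,T6}
Step 15: signal(T6) -> count=0 queue=[] holders={T1,T4,T5}
Step 16: wait(T2) -> count=0 queue=[T2] holders={T1,T4,T5}
Final holders: {T1,T4,T5} -> T3 not in holders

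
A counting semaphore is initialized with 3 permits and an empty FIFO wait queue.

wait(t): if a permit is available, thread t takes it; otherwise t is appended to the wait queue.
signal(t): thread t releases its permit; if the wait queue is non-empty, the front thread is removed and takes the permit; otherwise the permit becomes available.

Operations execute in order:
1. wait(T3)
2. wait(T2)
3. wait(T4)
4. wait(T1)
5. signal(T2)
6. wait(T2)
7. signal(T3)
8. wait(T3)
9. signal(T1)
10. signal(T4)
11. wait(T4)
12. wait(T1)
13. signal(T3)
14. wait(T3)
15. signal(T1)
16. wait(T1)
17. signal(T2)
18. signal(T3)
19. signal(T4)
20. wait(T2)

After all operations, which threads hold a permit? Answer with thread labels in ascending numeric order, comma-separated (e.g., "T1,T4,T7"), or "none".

Step 1: wait(T3) -> count=2 queue=[] holders={T3}
Step 2: wait(T2) -> count=1 queue=[] holders={T2,T3}
Step 3: wait(T4) -> count=0 queue=[] holders={T2,T3,T4}
Step 4: wait(T1) -> count=0 queue=[T1] holders={T2,T3,T4}
Step 5: signal(T2) -> count=0 queue=[] holders={T1,T3,T4}
Step 6: wait(T2) -> count=0 queue=[T2] holders={T1,T3,T4}
Step 7: signal(T3) -> count=0 queue=[] holders={T1,T2,T4}
Step 8: wait(T3) -> count=0 queue=[T3] holders={T1,T2,T4}
Step 9: signal(T1) -> count=0 queue=[] holders={T2,T3,T4}
Step 10: signal(T4) -> count=1 queue=[] holders={T2,T3}
Step 11: wait(T4) -> count=0 queue=[] holders={T2,T3,T4}
Step 12: wait(T1) -> count=0 queue=[T1] holders={T2,T3,T4}
Step 13: signal(T3) -> count=0 queue=[] holders={T1,T2,T4}
Step 14: wait(T3) -> count=0 queue=[T3] holders={T1,T2,T4}
Step 15: signal(T1) -> count=0 queue=[] holders={T2,T3,T4}
Step 16: wait(T1) -> count=0 queue=[T1] holders={T2,T3,T4}
Step 17: signal(T2) -> count=0 queue=[] holders={T1,T3,T4}
Step 18: signal(T3) -> count=1 queue=[] holders={T1,T4}
Step 19: signal(T4) -> count=2 queue=[] holders={T1}
Step 20: wait(T2) -> count=1 queue=[] holders={T1,T2}
Final holders: T1,T2

Answer: T1,T2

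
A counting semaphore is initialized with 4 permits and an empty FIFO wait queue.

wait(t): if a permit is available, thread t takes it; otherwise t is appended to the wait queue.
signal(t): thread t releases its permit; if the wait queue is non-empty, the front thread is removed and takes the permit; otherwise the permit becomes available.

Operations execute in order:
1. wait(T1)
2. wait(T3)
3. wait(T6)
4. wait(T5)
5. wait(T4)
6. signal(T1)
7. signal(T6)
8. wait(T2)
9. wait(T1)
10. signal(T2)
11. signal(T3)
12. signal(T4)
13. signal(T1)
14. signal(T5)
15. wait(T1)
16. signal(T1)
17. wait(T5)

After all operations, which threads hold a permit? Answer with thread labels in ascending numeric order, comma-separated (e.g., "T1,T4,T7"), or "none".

Answer: T5

Derivation:
Step 1: wait(T1) -> count=3 queue=[] holders={T1}
Step 2: wait(T3) -> count=2 queue=[] holders={T1,T3}
Step 3: wait(T6) -> count=1 queue=[] holders={T1,T3,T6}
Step 4: wait(T5) -> count=0 queue=[] holders={T1,T3,T5,T6}
Step 5: wait(T4) -> count=0 queue=[T4] holders={T1,T3,T5,T6}
Step 6: signal(T1) -> count=0 queue=[] holders={T3,T4,T5,T6}
Step 7: signal(T6) -> count=1 queue=[] holders={T3,T4,T5}
Step 8: wait(T2) -> count=0 queue=[] holders={T2,T3,T4,T5}
Step 9: wait(T1) -> count=0 queue=[T1] holders={T2,T3,T4,T5}
Step 10: signal(T2) -> count=0 queue=[] holders={T1,T3,T4,T5}
Step 11: signal(T3) -> count=1 queue=[] holders={T1,T4,T5}
Step 12: signal(T4) -> count=2 queue=[] holders={T1,T5}
Step 13: signal(T1) -> count=3 queue=[] holders={T5}
Step 14: signal(T5) -> count=4 queue=[] holders={none}
Step 15: wait(T1) -> count=3 queue=[] holders={T1}
Step 16: signal(T1) -> count=4 queue=[] holders={none}
Step 17: wait(T5) -> count=3 queue=[] holders={T5}
Final holders: T5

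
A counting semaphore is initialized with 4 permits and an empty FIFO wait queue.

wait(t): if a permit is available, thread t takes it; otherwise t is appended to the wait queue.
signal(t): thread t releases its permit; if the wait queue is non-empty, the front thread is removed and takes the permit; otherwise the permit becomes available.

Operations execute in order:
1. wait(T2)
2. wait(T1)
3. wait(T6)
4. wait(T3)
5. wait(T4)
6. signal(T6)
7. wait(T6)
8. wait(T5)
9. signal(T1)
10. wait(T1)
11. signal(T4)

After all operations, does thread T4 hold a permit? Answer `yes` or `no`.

Step 1: wait(T2) -> count=3 queue=[] holders={T2}
Step 2: wait(T1) -> count=2 queue=[] holders={T1,T2}
Step 3: wait(T6) -> count=1 queue=[] holders={T1,T2,T6}
Step 4: wait(T3) -> count=0 queue=[] holders={T1,T2,T3,T6}
Step 5: wait(T4) -> count=0 queue=[T4] holders={T1,T2,T3,T6}
Step 6: signal(T6) -> count=0 queue=[] holders={T1,T2,T3,T4}
Step 7: wait(T6) -> count=0 queue=[T6] holders={T1,T2,T3,T4}
Step 8: wait(T5) -> count=0 queue=[T6,T5] holders={T1,T2,T3,T4}
Step 9: signal(T1) -> count=0 queue=[T5] holders={T2,T3,T4,T6}
Step 10: wait(T1) -> count=0 queue=[T5,T1] holders={T2,T3,T4,T6}
Step 11: signal(T4) -> count=0 queue=[T1] holders={T2,T3,T5,T6}
Final holders: {T2,T3,T5,T6} -> T4 not in holders

Answer: no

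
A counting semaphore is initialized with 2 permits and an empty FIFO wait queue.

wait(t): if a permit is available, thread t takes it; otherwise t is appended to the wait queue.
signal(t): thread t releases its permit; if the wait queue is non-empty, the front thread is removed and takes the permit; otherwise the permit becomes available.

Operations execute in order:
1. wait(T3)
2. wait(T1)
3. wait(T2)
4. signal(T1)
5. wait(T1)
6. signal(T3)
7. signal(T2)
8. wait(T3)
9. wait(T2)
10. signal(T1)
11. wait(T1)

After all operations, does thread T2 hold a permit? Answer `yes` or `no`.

Answer: yes

Derivation:
Step 1: wait(T3) -> count=1 queue=[] holders={T3}
Step 2: wait(T1) -> count=0 queue=[] holders={T1,T3}
Step 3: wait(T2) -> count=0 queue=[T2] holders={T1,T3}
Step 4: signal(T1) -> count=0 queue=[] holders={T2,T3}
Step 5: wait(T1) -> count=0 queue=[T1] holders={T2,T3}
Step 6: signal(T3) -> count=0 queue=[] holders={T1,T2}
Step 7: signal(T2) -> count=1 queue=[] holders={T1}
Step 8: wait(T3) -> count=0 queue=[] holders={T1,T3}
Step 9: wait(T2) -> count=0 queue=[T2] holders={T1,T3}
Step 10: signal(T1) -> count=0 queue=[] holders={T2,T3}
Step 11: wait(T1) -> count=0 queue=[T1] holders={T2,T3}
Final holders: {T2,T3} -> T2 in holders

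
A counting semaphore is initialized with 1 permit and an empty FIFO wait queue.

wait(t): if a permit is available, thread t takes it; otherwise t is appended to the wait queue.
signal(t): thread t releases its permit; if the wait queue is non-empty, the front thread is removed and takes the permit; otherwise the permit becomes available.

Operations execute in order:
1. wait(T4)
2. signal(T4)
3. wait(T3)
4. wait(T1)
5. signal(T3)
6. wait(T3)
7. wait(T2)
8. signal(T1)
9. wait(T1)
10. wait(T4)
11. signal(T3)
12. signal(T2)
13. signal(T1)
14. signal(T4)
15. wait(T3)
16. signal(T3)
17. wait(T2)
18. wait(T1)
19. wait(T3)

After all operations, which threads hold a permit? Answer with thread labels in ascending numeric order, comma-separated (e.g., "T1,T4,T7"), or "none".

Step 1: wait(T4) -> count=0 queue=[] holders={T4}
Step 2: signal(T4) -> count=1 queue=[] holders={none}
Step 3: wait(T3) -> count=0 queue=[] holders={T3}
Step 4: wait(T1) -> count=0 queue=[T1] holders={T3}
Step 5: signal(T3) -> count=0 queue=[] holders={T1}
Step 6: wait(T3) -> count=0 queue=[T3] holders={T1}
Step 7: wait(T2) -> count=0 queue=[T3,T2] holders={T1}
Step 8: signal(T1) -> count=0 queue=[T2] holders={T3}
Step 9: wait(T1) -> count=0 queue=[T2,T1] holders={T3}
Step 10: wait(T4) -> count=0 queue=[T2,T1,T4] holders={T3}
Step 11: signal(T3) -> count=0 queue=[T1,T4] holders={T2}
Step 12: signal(T2) -> count=0 queue=[T4] holders={T1}
Step 13: signal(T1) -> count=0 queue=[] holders={T4}
Step 14: signal(T4) -> count=1 queue=[] holders={none}
Step 15: wait(T3) -> count=0 queue=[] holders={T3}
Step 16: signal(T3) -> count=1 queue=[] holders={none}
Step 17: wait(T2) -> count=0 queue=[] holders={T2}
Step 18: wait(T1) -> count=0 queue=[T1] holders={T2}
Step 19: wait(T3) -> count=0 queue=[T1,T3] holders={T2}
Final holders: T2

Answer: T2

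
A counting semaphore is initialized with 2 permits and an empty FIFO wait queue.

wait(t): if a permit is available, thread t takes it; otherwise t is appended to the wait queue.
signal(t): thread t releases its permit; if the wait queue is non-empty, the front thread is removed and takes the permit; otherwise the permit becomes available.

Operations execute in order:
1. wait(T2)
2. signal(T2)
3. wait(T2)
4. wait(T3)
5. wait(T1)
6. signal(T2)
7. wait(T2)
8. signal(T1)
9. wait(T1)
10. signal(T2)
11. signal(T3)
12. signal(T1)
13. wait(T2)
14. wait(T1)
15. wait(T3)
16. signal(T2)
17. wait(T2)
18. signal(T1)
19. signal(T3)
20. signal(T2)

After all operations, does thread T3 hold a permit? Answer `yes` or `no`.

Answer: no

Derivation:
Step 1: wait(T2) -> count=1 queue=[] holders={T2}
Step 2: signal(T2) -> count=2 queue=[] holders={none}
Step 3: wait(T2) -> count=1 queue=[] holders={T2}
Step 4: wait(T3) -> count=0 queue=[] holders={T2,T3}
Step 5: wait(T1) -> count=0 queue=[T1] holders={T2,T3}
Step 6: signal(T2) -> count=0 queue=[] holders={T1,T3}
Step 7: wait(T2) -> count=0 queue=[T2] holders={T1,T3}
Step 8: signal(T1) -> count=0 queue=[] holders={T2,T3}
Step 9: wait(T1) -> count=0 queue=[T1] holders={T2,T3}
Step 10: signal(T2) -> count=0 queue=[] holders={T1,T3}
Step 11: signal(T3) -> count=1 queue=[] holders={T1}
Step 12: signal(T1) -> count=2 queue=[] holders={none}
Step 13: wait(T2) -> count=1 queue=[] holders={T2}
Step 14: wait(T1) -> count=0 queue=[] holders={T1,T2}
Step 15: wait(T3) -> count=0 queue=[T3] holders={T1,T2}
Step 16: signal(T2) -> count=0 queue=[] holders={T1,T3}
Step 17: wait(T2) -> count=0 queue=[T2] holders={T1,T3}
Step 18: signal(T1) -> count=0 queue=[] holders={T2,T3}
Step 19: signal(T3) -> count=1 queue=[] holders={T2}
Step 20: signal(T2) -> count=2 queue=[] holders={none}
Final holders: {none} -> T3 not in holders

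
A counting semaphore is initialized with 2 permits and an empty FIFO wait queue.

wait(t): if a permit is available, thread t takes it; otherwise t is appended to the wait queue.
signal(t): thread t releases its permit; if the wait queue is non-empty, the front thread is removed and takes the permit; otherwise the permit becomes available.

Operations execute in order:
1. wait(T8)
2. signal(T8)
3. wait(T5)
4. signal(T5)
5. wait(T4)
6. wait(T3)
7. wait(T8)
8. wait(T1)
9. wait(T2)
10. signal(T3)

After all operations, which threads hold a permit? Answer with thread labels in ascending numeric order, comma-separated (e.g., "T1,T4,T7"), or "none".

Step 1: wait(T8) -> count=1 queue=[] holders={T8}
Step 2: signal(T8) -> count=2 queue=[] holders={none}
Step 3: wait(T5) -> count=1 queue=[] holders={T5}
Step 4: signal(T5) -> count=2 queue=[] holders={none}
Step 5: wait(T4) -> count=1 queue=[] holders={T4}
Step 6: wait(T3) -> count=0 queue=[] holders={T3,T4}
Step 7: wait(T8) -> count=0 queue=[T8] holders={T3,T4}
Step 8: wait(T1) -> count=0 queue=[T8,T1] holders={T3,T4}
Step 9: wait(T2) -> count=0 queue=[T8,T1,T2] holders={T3,T4}
Step 10: signal(T3) -> count=0 queue=[T1,T2] holders={T4,T8}
Final holders: T4,T8

Answer: T4,T8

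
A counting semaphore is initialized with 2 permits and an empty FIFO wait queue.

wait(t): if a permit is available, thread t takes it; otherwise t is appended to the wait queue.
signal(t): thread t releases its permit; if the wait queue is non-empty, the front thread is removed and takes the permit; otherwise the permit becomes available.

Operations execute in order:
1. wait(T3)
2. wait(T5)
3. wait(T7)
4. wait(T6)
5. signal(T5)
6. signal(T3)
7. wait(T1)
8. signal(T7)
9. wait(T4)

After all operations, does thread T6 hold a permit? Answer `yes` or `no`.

Answer: yes

Derivation:
Step 1: wait(T3) -> count=1 queue=[] holders={T3}
Step 2: wait(T5) -> count=0 queue=[] holders={T3,T5}
Step 3: wait(T7) -> count=0 queue=[T7] holders={T3,T5}
Step 4: wait(T6) -> count=0 queue=[T7,T6] holders={T3,T5}
Step 5: signal(T5) -> count=0 queue=[T6] holders={T3,T7}
Step 6: signal(T3) -> count=0 queue=[] holders={T6,T7}
Step 7: wait(T1) -> count=0 queue=[T1] holders={T6,T7}
Step 8: signal(T7) -> count=0 queue=[] holders={T1,T6}
Step 9: wait(T4) -> count=0 queue=[T4] holders={T1,T6}
Final holders: {T1,T6} -> T6 in holders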